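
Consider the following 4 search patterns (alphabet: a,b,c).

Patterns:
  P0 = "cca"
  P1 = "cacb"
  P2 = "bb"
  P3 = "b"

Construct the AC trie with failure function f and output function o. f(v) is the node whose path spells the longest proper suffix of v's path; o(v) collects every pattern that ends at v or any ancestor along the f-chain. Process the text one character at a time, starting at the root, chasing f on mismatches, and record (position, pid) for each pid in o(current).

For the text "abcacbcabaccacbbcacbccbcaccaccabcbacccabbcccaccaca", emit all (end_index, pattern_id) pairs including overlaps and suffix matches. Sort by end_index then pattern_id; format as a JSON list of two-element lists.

Build:
Trie nodes:
  0='ε' goto b→7 c→1
  1='c' goto a→4 c→2
  2='cc' goto a→3
  3='cca' goto ·  [P0 ends]
  4='ca' goto c→5
  5='cac' goto b→6
  6='cacb' goto ·  [P1 ends]
  7='b' goto b→8  [P3 ends]
  8='bb' goto ·  [P2 ends]

Failure links (BFS by depth):
  n1('c'): parent n0 fail=0; on 'c' 0 → fail=0;  out ∅∪∅=∅
  n7('b'): parent n0 fail=0; on 'b' 0 → fail=0;  out {3}∪∅={3}
  n2('cc'): parent n1 fail=0; on 'c' 0 → fail=1;  out ∅∪∅=∅
  n4('ca'): parent n1 fail=0; on 'a' 0 → fail=0;  out ∅∪∅=∅
  n8('bb'): parent n7 fail=0; on 'b' 0 → fail=7;  out {2}∪{3}={2,3}
  n3('cca'): parent n2 fail=1; on 'a' 1 → fail=4;  out {0}∪∅={0}
  n5('cac'): parent n4 fail=0; on 'c' 0 → fail=1;  out ∅∪∅=∅
  n6('cacb'): parent n5 fail=1; on 'b' 1→0 → fail=7;  out {1}∪{3}={1,3}

Text stream:
pos 0 'a': at 0
pos 1 'b': at 7  emit P3@[1:1]
pos 2 'c': at 1 ·f
pos 3 'a': at 4
pos 4 'c': at 5
pos 5 'b': at 6  emit P1@[2:5],P3@[5:5]
pos 6 'c': at 1 ·f
pos 7 'a': at 4
pos 8 'b': at 7 ·f  emit P3@[8:8]
pos 9 'a': at 0 ·f
pos 10 'c': at 1
pos 11 'c': at 2
pos 12 'a': at 3  emit P0@[10:12]
pos 13 'c': at 5 ·f
pos 14 'b': at 6  emit P1@[11:14],P3@[14:14]
pos 15 'b': at 8 ·f  emit P2@[14:15],P3@[15:15]
pos 16 'c': at 1 ·f
pos 17 'a': at 4
pos 18 'c': at 5
pos 19 'b': at 6  emit P1@[16:19],P3@[19:19]
pos 20 'c': at 1 ·f
pos 21 'c': at 2
pos 22 'b': at 7 ·f  emit P3@[22:22]
pos 23 'c': at 1 ·f
pos 24 'a': at 4
pos 25 'c': at 5
pos 26 'c': at 2 ·f
pos 27 'a': at 3  emit P0@[25:27]
pos 28 'c': at 5 ·f
pos 29 'c': at 2 ·f
pos 30 'a': at 3  emit P0@[28:30]
pos 31 'b': at 7 ·f  emit P3@[31:31]
pos 32 'c': at 1 ·f
pos 33 'b': at 7 ·f  emit P3@[33:33]
pos 34 'a': at 0 ·f
pos 35 'c': at 1
pos 36 'c': at 2
pos 37 'c': at 2 ·f
pos 38 'a': at 3  emit P0@[36:38]
pos 39 'b': at 7 ·f  emit P3@[39:39]
pos 40 'b': at 8  emit P2@[39:40],P3@[40:40]
pos 41 'c': at 1 ·f
pos 42 'c': at 2
pos 43 'c': at 2 ·f
pos 44 'a': at 3  emit P0@[42:44]
pos 45 'c': at 5 ·f
pos 46 'c': at 2 ·f
pos 47 'a': at 3  emit P0@[45:47]
pos 48 'c': at 5 ·f
pos 49 'a': at 4 ·f

Result: [[1,3],[5,1],[5,3],[8,3],[12,0],[14,1],[14,3],[15,2],[15,3],[19,1],[19,3],[22,3],[27,0],[30,0],[31,3],[33,3],[38,0],[39,3],[40,2],[40,3],[44,0],[47,0]]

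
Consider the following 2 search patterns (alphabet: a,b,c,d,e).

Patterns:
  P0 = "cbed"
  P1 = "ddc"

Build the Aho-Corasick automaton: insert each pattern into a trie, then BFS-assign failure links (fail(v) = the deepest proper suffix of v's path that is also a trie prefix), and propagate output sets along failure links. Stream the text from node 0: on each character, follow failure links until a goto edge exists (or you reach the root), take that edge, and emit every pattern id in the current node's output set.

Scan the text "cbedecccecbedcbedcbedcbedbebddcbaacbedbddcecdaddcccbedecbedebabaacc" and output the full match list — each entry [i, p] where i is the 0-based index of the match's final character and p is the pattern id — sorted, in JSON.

Build automaton:
Trie nodes:
  0='ε' goto c→1 d→5
  1='c' goto b→2
  2='cb' goto e→3
  3='cbe' goto d→4
  4='cbed' goto ·  ←P0
  5='d' goto d→6
  6='dd' goto c→7
  7='ddc' goto ·  ←P1

Failure links (BFS by depth):
  fail(1) 'c': from fail(0)=0 chase 'c': 0 ⇒ 0;  out=∅∪out(0)=∅
  fail(5) 'd': from fail(0)=0 chase 'd': 0 ⇒ 0;  out=∅∪out(0)=∅
  fail(2) 'cb': from fail(1)=0 chase 'b': 0 ⇒ 0;  out=∅∪out(0)=∅
  fail(6) 'dd': from fail(5)=0 chase 'd': 0 ⇒ 5;  out=∅∪out(5)=∅
  fail(3) 'cbe': from fail(2)=0 chase 'e': 0 ⇒ 0;  out=∅∪out(0)=∅
  fail(7) 'ddc': from fail(6)=5 chase 'c': 5→0 ⇒ 1;  out={1}∪out(1)={1}
  fail(4) 'cbed': from fail(3)=0 chase 'd': 0 ⇒ 5;  out={0}∪out(5)={0}

Text stream:
i=0 'c': node 0→1
i=1 'b': node 1→2
i=2 'e': node 2→3
i=3 'd': node 3→4  emit P0@[0:3]
i=4 'e': node 4→0 (via fail)
i=5 'c': node 0→1
i=6 'c': node 1→1 (via fail)
i=7 'c': node 1→1 (via fail)
i=8 'e': node 1→0 (via fail)
i=9 'c': node 0→1
i=10 'b': node 1→2
i=11 'e': node 2→3
i=12 'd': node 3→4  emit P0@[9:12]
i=13 'c': node 4→1 (via fail)
i=14 'b': node 1→2
i=15 'e': node 2→3
i=16 'd': node 3→4  emit P0@[13:16]
i=17 'c': node 4→1 (via fail)
i=18 'b': node 1→2
i=19 'e': node 2→3
i=20 'd': node 3→4  emit P0@[17:20]
i=21 'c': node 4→1 (via fail)
i=22 'b': node 1→2
i=23 'e': node 2→3
i=24 'd': node 3→4  emit P0@[21:24]
i=25 'b': node 4→0 (via fail)
i=26 'e': node 0→0
i=27 'b': node 0→0
i=28 'd': node 0→5
i=29 'd': node 5→6
i=30 'c': node 6→7  emit P1@[28:30]
i=31 'b': node 7→2 (via fail)
i=32 'a': node 2→0 (via fail)
i=33 'a': node 0→0
i=34 'c': node 0→1
i=35 'b': node 1→2
i=36 'e': node 2→3
i=37 'd': node 3→4  emit P0@[34:37]
i=38 'b': node 4→0 (via fail)
i=39 'd': node 0→5
i=40 'd': node 5→6
i=41 'c': node 6→7  emit P1@[39:41]
i=42 'e': node 7→0 (via fail)
i=43 'c': node 0→1
i=44 'd': node 1→5 (via fail)
i=45 'a': node 5→0 (via fail)
i=46 'd': node 0→5
i=47 'd': node 5→6
i=48 'c': node 6→7  emit P1@[46:48]
i=49 'c': node 7→1 (via fail)
i=50 'c': node 1→1 (via fail)
i=51 'b': node 1→2
i=52 'e': node 2→3
i=53 'd': node 3→4  emit P0@[50:53]
i=54 'e': node 4→0 (via fail)
i=55 'c': node 0→1
i=56 'b': node 1→2
i=57 'e': node 2→3
i=58 'd': node 3→4  emit P0@[55:58]
i=59 'e': node 4→0 (via fail)
i=60 'b': node 0→0
i=61 'a': node 0→0
i=62 'b': node 0→0
i=63 'a': node 0→0
i=64 'a': node 0→0
i=65 'c': node 0→1
i=66 'c': node 1→1 (via fail)

All matches (sorted): [[3,0],[12,0],[16,0],[20,0],[24,0],[30,1],[37,0],[41,1],[48,1],[53,0],[58,0]]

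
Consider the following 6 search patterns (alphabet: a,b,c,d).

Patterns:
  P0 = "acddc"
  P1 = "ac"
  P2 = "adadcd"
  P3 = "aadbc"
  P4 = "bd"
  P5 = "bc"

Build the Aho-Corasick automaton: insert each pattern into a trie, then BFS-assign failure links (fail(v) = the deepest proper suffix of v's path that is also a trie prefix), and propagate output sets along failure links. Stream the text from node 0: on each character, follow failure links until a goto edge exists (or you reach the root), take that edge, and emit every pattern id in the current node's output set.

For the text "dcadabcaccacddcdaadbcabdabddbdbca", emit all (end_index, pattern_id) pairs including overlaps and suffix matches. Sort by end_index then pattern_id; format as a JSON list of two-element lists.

Build automaton:
Trie nodes:
  n0 'ε': a→1 b→15
  n1 'a': a→11 c→2 d→6
  n2 'ac': d→3  [P1 ends]
  n3 'acd': d→4
  n4 'acdd': c→5
  n5 'acddc': ·  [P0 ends]
  n6 'ad': a→7
  n7 'ada': d→8
  n8 'adad': c→9
  n9 'adadc': d→10
  n10 'adadcd': ·  [P2 ends]
  n11 'aa': d→12
  n12 'aad': b→13
  n13 'aadb': c→14
  n14 'aadbc': ·  [P3 ends]
  n15 'b': c→17 d→16
  n16 'bd': ·  [P4 ends]
  n17 'bc': ·  [P5 ends]

Failure links (BFS by depth):
  n1('a'): parent n0 fail=0; on 'a' 0 → fail=0;  out ∅∪∅=∅
  n15('b'): parent n0 fail=0; on 'b' 0 → fail=0;  out ∅∪∅=∅
  n2('ac'): parent n1 fail=0; on 'c' 0 → fail=0;  out {1}∪∅={1}
  n6('ad'): parent n1 fail=0; on 'd' 0 → fail=0;  out ∅∪∅=∅
  n11('aa'): parent n1 fail=0; on 'a' 0 → fail=1;  out ∅∪∅=∅
  n16('bd'): parent n15 fail=0; on 'd' 0 → fail=0;  out {4}∪∅={4}
  n17('bc'): parent n15 fail=0; on 'c' 0 → fail=0;  out {5}∪∅={5}
  n3('acd'): parent n2 fail=0; on 'd' 0 → fail=0;  out ∅∪∅=∅
  n7('ada'): parent n6 fail=0; on 'a' 0 → fail=1;  out ∅∪∅=∅
  n12('aad'): parent n11 fail=1; on 'd' 1 → fail=6;  out ∅∪∅=∅
  n4('acdd'): parent n3 fail=0; on 'd' 0 → fail=0;  out ∅∪∅=∅
  n8('adad'): parent n7 fail=1; on 'd' 1 → fail=6;  out ∅∪∅=∅
  n13('aadb'): parent n12 fail=6; on 'b' 6→0 → fail=15;  out ∅∪∅=∅
  n5('acddc'): parent n4 fail=0; on 'c' 0 → fail=0;  out {0}∪∅={0}
  n9('adadc'): parent n8 fail=6; on 'c' 6→0 → fail=0;  out ∅∪∅=∅
  n14('aadbc'): parent n13 fail=15; on 'c' 15 → fail=17;  out {3}∪{5}={3,5}
  n10('adadcd'): parent n9 fail=0; on 'd' 0 → fail=0;  out {2}∪∅={2}

Run:
pos 0 'd': at 0
pos 1 'c': at 0
pos 2 'a': at 1
pos 3 'd': at 6
pos 4 'a': at 7
pos 5 'b': at 15 (via fail)
pos 6 'c': at 17  ** P5@[5:6]
pos 7 'a': at 1 (via fail)
pos 8 'c': at 2  ** P1@[7:8]
pos 9 'c': at 0 (via fail)
pos 10 'a': at 1
pos 11 'c': at 2  ** P1@[10:11]
pos 12 'd': at 3
pos 13 'd': at 4
pos 14 'c': at 5  ** P0@[10:14]
pos 15 'd': at 0 (via fail)
pos 16 'a': at 1
pos 17 'a': at 11
pos 18 'd': at 12
pos 19 'b': at 13
pos 20 'c': at 14  ** P3@[16:20],P5@[19:20]
pos 21 'a': at 1 (via fail)
pos 22 'b': at 15 (via fail)
pos 23 'd': at 16  ** P4@[22:23]
pos 24 'a': at 1 (via fail)
pos 25 'b': at 15 (via fail)
pos 26 'd': at 16  ** P4@[25:26]
pos 27 'd': at 0 (via fail)
pos 28 'b': at 15
pos 29 'd': at 16  ** P4@[28:29]
pos 30 'b': at 15 (via fail)
pos 31 'c': at 17  ** P5@[30:31]
pos 32 'a': at 1 (via fail)

Result: [[6,5],[8,1],[11,1],[14,0],[20,3],[20,5],[23,4],[26,4],[29,4],[31,5]]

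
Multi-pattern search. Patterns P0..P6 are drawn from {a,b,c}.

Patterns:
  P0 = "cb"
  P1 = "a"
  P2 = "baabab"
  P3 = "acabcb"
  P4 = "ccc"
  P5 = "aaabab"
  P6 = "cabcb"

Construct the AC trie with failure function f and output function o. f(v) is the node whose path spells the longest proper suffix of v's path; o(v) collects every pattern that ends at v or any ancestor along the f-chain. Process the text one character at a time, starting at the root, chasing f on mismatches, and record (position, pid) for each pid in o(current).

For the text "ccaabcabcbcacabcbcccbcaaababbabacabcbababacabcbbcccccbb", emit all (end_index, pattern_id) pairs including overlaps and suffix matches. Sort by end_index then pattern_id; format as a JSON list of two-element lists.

Build:
Trie (insert patterns):
  n0 'ε': a→3 b→4 c→1
  n1 'c': a→22 b→2 c→15
  n2 'cb': ·  ←P0
  n3 'a': a→17 c→10  ←P1
  n4 'b': a→5
  n5 'ba': a→6
  n6 'baa': b→7
  n7 'baab': a→8
  n8 'baaba': b→9
  n9 'baabab': ·  ←P2
  n10 'ac': a→11
  n11 'aca': b→12
  n12 'acab': c→13
  n13 'acabc': b→14
  n14 'acabcb': ·  ←P3
  n15 'cc': c→16
  n16 'ccc': ·  ←P4
  n17 'aa': a→18
  n18 'aaa': b→19
  n19 'aaab': a→20
  n20 'aaaba': b→21
  n21 'aaabab': ·  ←P5
  n22 'ca': b→23
  n23 'cab': c→24
  n24 'cabc': b→25
  n25 'cabcb': ·  ←P6

BFS fail/out derivation:
  fail(1) 'c': from fail(0)=0 chase 'c': 0 ⇒ 0;  out=∅∪out(0)=∅
  fail(3) 'a': from fail(0)=0 chase 'a': 0 ⇒ 0;  out={1}∪out(0)={1}
  fail(4) 'b': from fail(0)=0 chase 'b': 0 ⇒ 0;  out=∅∪out(0)=∅
  fail(2) 'cb': from fail(1)=0 chase 'b': 0 ⇒ 4;  out={0}∪out(4)={0}
  fail(5) 'ba': from fail(4)=0 chase 'a': 0 ⇒ 3;  out=∅∪out(3)={1}
  fail(10) 'ac': from fail(3)=0 chase 'c': 0 ⇒ 1;  out=∅∪out(1)=∅
  fail(15) 'cc': from fail(1)=0 chase 'c': 0 ⇒ 1;  out=∅∪out(1)=∅
  fail(17) 'aa': from fail(3)=0 chase 'a': 0 ⇒ 3;  out=∅∪out(3)={1}
  fail(22) 'ca': from fail(1)=0 chase 'a': 0 ⇒ 3;  out=∅∪out(3)={1}
  fail(6) 'baa': from fail(5)=3 chase 'a': 3 ⇒ 17;  out=∅∪out(17)={1}
  fail(11) 'aca': from fail(10)=1 chase 'a': 1 ⇒ 22;  out=∅∪out(22)={1}
  fail(16) 'ccc': from fail(15)=1 chase 'c': 1 ⇒ 15;  out={4}∪out(15)={4}
  fail(18) 'aaa': from fail(17)=3 chase 'a': 3 ⇒ 17;  out=∅∪out(17)={1}
  fail(23) 'cab': from fail(22)=3 chase 'b': 3→0 ⇒ 4;  out=∅∪out(4)=∅
  fail(7) 'baab': from fail(6)=17 chase 'b': 17→3→0 ⇒ 4;  out=∅∪out(4)=∅
  fail(12) 'acab': from fail(11)=22 chase 'b': 22 ⇒ 23;  out=∅∪out(23)=∅
  fail(19) 'aaab': from fail(18)=17 chase 'b': 17→3→0 ⇒ 4;  out=∅∪out(4)=∅
  fail(24) 'cabc': from fail(23)=4 chase 'c': 4→0 ⇒ 1;  out=∅∪out(1)=∅
  fail(8) 'baaba': from fail(7)=4 chase 'a': 4 ⇒ 5;  out=∅∪out(5)={1}
  fail(13) 'acabc': from fail(12)=23 chase 'c': 23 ⇒ 24;  out=∅∪out(24)=∅
  fail(20) 'aaaba': from fail(19)=4 chase 'a': 4 ⇒ 5;  out=∅∪out(5)={1}
  fail(25) 'cabcb': from fail(24)=1 chase 'b': 1 ⇒ 2;  out={6}∪out(2)={0,6}
  fail(9) 'baabab': from fail(8)=5 chase 'b': 5→3→0 ⇒ 4;  out={2}∪out(4)={2}
  fail(14) 'acabcb': from fail(13)=24 chase 'b': 24 ⇒ 25;  out={3}∪out(25)={0,3,6}
  fail(21) 'aaabab': from fail(20)=5 chase 'b': 5→3→0 ⇒ 4;  out={5}∪out(4)={5}

Scan:
pos 0 'c': at 1
pos 1 'c': at 15
pos 2 'a': at 22 (via fail)  ** P1@[2:2]
pos 3 'a': at 17 (via fail)  ** P1@[3:3]
pos 4 'b': at 4 (via fail)
pos 5 'c': at 1 (via fail)
pos 6 'a': at 22  ** P1@[6:6]
pos 7 'b': at 23
pos 8 'c': at 24
pos 9 'b': at 25  ** P0@[8:9],P6@[5:9]
pos 10 'c': at 1 (via fail)
pos 11 'a': at 22  ** P1@[11:11]
pos 12 'c': at 10 (via fail)
pos 13 'a': at 11  ** P1@[13:13]
pos 14 'b': at 12
pos 15 'c': at 13
pos 16 'b': at 14  ** P0@[15:16],P3@[11:16],P6@[12:16]
pos 17 'c': at 1 (via fail)
pos 18 'c': at 15
pos 19 'c': at 16  ** P4@[17:19]
pos 20 'b': at 2 (via fail)  ** P0@[19:20]
pos 21 'c': at 1 (via fail)
pos 22 'a': at 22  ** P1@[22:22]
pos 23 'a': at 17 (via fail)  ** P1@[23:23]
pos 24 'a': at 18  ** P1@[24:24]
pos 25 'b': at 19
pos 26 'a': at 20  ** P1@[26:26]
pos 27 'b': at 21  ** P5@[22:27]
pos 28 'b': at 4 (via fail)
pos 29 'a': at 5  ** P1@[29:29]
pos 30 'b': at 4 (via fail)
pos 31 'a': at 5  ** P1@[31:31]
pos 32 'c': at 10 (via fail)
pos 33 'a': at 11  ** P1@[33:33]
pos 34 'b': at 12
pos 35 'c': at 13
pos 36 'b': at 14  ** P0@[35:36],P3@[31:36],P6@[32:36]
pos 37 'a': at 5 (via fail)  ** P1@[37:37]
pos 38 'b': at 4 (via fail)
pos 39 'a': at 5  ** P1@[39:39]
pos 40 'b': at 4 (via fail)
pos 41 'a': at 5  ** P1@[41:41]
pos 42 'c': at 10 (via fail)
pos 43 'a': at 11  ** P1@[43:43]
pos 44 'b': at 12
pos 45 'c': at 13
pos 46 'b': at 14  ** P0@[45:46],P3@[41:46],P6@[42:46]
pos 47 'b': at 4 (via fail)
pos 48 'c': at 1 (via fail)
pos 49 'c': at 15
pos 50 'c': at 16  ** P4@[48:50]
pos 51 'c': at 16 (via fail)  ** P4@[49:51]
pos 52 'c': at 16 (via fail)  ** P4@[50:52]
pos 53 'b': at 2 (via fail)  ** P0@[52:53]
pos 54 'b': at 4 (via fail)

Result: [[2,1],[3,1],[6,1],[9,0],[9,6],[11,1],[13,1],[16,0],[16,3],[16,6],[19,4],[20,0],[22,1],[23,1],[24,1],[26,1],[27,5],[29,1],[31,1],[33,1],[36,0],[36,3],[36,6],[37,1],[39,1],[41,1],[43,1],[46,0],[46,3],[46,6],[50,4],[51,4],[52,4],[53,0]]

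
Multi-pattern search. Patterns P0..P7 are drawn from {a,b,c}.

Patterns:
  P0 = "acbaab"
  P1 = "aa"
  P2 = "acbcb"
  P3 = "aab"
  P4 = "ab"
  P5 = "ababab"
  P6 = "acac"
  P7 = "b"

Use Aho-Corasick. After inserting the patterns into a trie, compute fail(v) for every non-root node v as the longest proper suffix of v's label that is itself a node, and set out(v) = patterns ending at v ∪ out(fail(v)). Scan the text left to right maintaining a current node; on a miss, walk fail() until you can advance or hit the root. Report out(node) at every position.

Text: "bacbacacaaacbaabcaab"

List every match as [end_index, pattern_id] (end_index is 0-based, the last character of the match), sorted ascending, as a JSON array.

Construct AC machine:
Trie (insert patterns):
  0='ε' goto a→1 b→18
  1='a' goto a→7 b→11 c→2
  2='ac' goto a→16 b→3
  3='acb' goto a→4 c→8
  4='acba' goto a→5
  5='acbaa' goto b→6
  6='acbaab' goto ·  ←P0
  7='aa' goto b→10  ←P1
  8='acbc' goto b→9
  9='acbcb' goto ·  ←P2
  10='aab' goto ·  ←P3
  11='ab' goto a→12  ←P4
  12='aba' goto b→13
  13='abab' goto a→14
  14='ababa' goto b→15
  15='ababab' goto ·  ←P5
  16='aca' goto c→17
  17='acac' goto ·  ←P6
  18='b' goto ·  ←P7

BFS fail/out derivation:
  fail(1) 'a': from fail(0)=0 chase 'a': 0 ⇒ 0;  out=∅∪out(0)=∅
  fail(18) 'b': from fail(0)=0 chase 'b': 0 ⇒ 0;  out={7}∪out(0)={7}
  fail(2) 'ac': from fail(1)=0 chase 'c': 0 ⇒ 0;  out=∅∪out(0)=∅
  fail(7) 'aa': from fail(1)=0 chase 'a': 0 ⇒ 1;  out={1}∪out(1)={1}
  fail(11) 'ab': from fail(1)=0 chase 'b': 0 ⇒ 18;  out={4}∪out(18)={4,7}
  fail(3) 'acb': from fail(2)=0 chase 'b': 0 ⇒ 18;  out=∅∪out(18)={7}
  fail(10) 'aab': from fail(7)=1 chase 'b': 1 ⇒ 11;  out={3}∪out(11)={3,4,7}
  fail(12) 'aba': from fail(11)=18 chase 'a': 18→0 ⇒ 1;  out=∅∪out(1)=∅
  fail(16) 'aca': from fail(2)=0 chase 'a': 0 ⇒ 1;  out=∅∪out(1)=∅
  fail(4) 'acba': from fail(3)=18 chase 'a': 18→0 ⇒ 1;  out=∅∪out(1)=∅
  fail(8) 'acbc': from fail(3)=18 chase 'c': 18→0 ⇒ 0;  out=∅∪out(0)=∅
  fail(13) 'abab': from fail(12)=1 chase 'b': 1 ⇒ 11;  out=∅∪out(11)={4,7}
  fail(17) 'acac': from fail(16)=1 chase 'c': 1 ⇒ 2;  out={6}∪out(2)={6}
  fail(5) 'acbaa': from fail(4)=1 chase 'a': 1 ⇒ 7;  out=∅∪out(7)={1}
  fail(9) 'acbcb': from fail(8)=0 chase 'b': 0 ⇒ 18;  out={2}∪out(18)={2,7}
  fail(14) 'ababa': from fail(13)=11 chase 'a': 11 ⇒ 12;  out=∅∪out(12)=∅
  fail(6) 'acbaab': from fail(5)=7 chase 'b': 7 ⇒ 10;  out={0}∪out(10)={0,3,4,7}
  fail(15) 'ababab': from fail(14)=12 chase 'b': 12 ⇒ 13;  out={5}∪out(13)={4,5,7}

Run:
pos 0 'b': at 18  → match P7@[0:0]
pos 1 'a': at 1 (via fail)
pos 2 'c': at 2
pos 3 'b': at 3  → match P7@[3:3]
pos 4 'a': at 4
pos 5 'c': at 2 (via fail)
pos 6 'a': at 16
pos 7 'c': at 17  → match P6@[4:7]
pos 8 'a': at 16 (via fail)
pos 9 'a': at 7 (via fail)  → match P1@[8:9]
pos 10 'a': at 7 (via fail)  → match P1@[9:10]
pos 11 'c': at 2 (via fail)
pos 12 'b': at 3  → match P7@[12:12]
pos 13 'a': at 4
pos 14 'a': at 5  → match P1@[13:14]
pos 15 'b': at 6  → match P0@[10:15],P3@[13:15],P4@[14:15],P7@[15:15]
pos 16 'c': at 0 (via fail)
pos 17 'a': at 1
pos 18 'a': at 7  → match P1@[17:18]
pos 19 'b': at 10  → match P3@[17:19],P4@[18:19],P7@[19:19]

All matches (sorted): [[0,7],[3,7],[7,6],[9,1],[10,1],[12,7],[14,1],[15,0],[15,3],[15,4],[15,7],[18,1],[19,3],[19,4],[19,7]]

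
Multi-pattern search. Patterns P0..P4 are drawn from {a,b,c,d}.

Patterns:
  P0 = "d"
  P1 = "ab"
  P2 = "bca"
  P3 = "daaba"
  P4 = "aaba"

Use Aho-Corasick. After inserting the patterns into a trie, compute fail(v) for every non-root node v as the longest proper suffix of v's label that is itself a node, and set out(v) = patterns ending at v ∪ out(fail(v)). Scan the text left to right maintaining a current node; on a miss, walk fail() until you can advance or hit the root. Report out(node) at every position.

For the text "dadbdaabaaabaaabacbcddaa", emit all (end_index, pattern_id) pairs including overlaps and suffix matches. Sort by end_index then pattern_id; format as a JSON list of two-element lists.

Build automaton:
Trie (insert patterns):
  0='ε' goto a→2 b→4 d→1
  1='d' goto a→7  ←P0
  2='a' goto a→11 b→3
  3='ab' goto ·  ←P1
  4='b' goto c→5
  5='bc' goto a→6
  6='bca' goto ·  ←P2
  7='da' goto a→8
  8='daa' goto b→9
  9='daab' goto a→10
  10='daaba' goto ·  ←P3
  11='aa' goto b→12
  12='aab' goto a→13
  13='aaba' goto ·  ←P4

Failure links (BFS by depth):
  fail(1) 'd': from fail(0)=0 chase 'd': 0 ⇒ 0;  out={0}∪out(0)={0}
  fail(2) 'a': from fail(0)=0 chase 'a': 0 ⇒ 0;  out=∅∪out(0)=∅
  fail(4) 'b': from fail(0)=0 chase 'b': 0 ⇒ 0;  out=∅∪out(0)=∅
  fail(3) 'ab': from fail(2)=0 chase 'b': 0 ⇒ 4;  out={1}∪out(4)={1}
  fail(5) 'bc': from fail(4)=0 chase 'c': 0 ⇒ 0;  out=∅∪out(0)=∅
  fail(7) 'da': from fail(1)=0 chase 'a': 0 ⇒ 2;  out=∅∪out(2)=∅
  fail(11) 'aa': from fail(2)=0 chase 'a': 0 ⇒ 2;  out=∅∪out(2)=∅
  fail(6) 'bca': from fail(5)=0 chase 'a': 0 ⇒ 2;  out={2}∪out(2)={2}
  fail(8) 'daa': from fail(7)=2 chase 'a': 2 ⇒ 11;  out=∅∪out(11)=∅
  fail(12) 'aab': from fail(11)=2 chase 'b': 2 ⇒ 3;  out=∅∪out(3)={1}
  fail(9) 'daab': from fail(8)=11 chase 'b': 11 ⇒ 12;  out=∅∪out(12)={1}
  fail(13) 'aaba': from fail(12)=3 chase 'a': 3→4→0 ⇒ 2;  out={4}∪out(2)={4}
  fail(10) 'daaba': from fail(9)=12 chase 'a': 12 ⇒ 13;  out={3}∪out(13)={3,4}

Run:
i=0 'd': node 0→1  → match P0@[0:0]
i=1 'a': node 1→7
i=2 'd': node 7→1 ·f  → match P0@[2:2]
i=3 'b': node 1→4 ·f
i=4 'd': node 4→1 ·f  → match P0@[4:4]
i=5 'a': node 1→7
i=6 'a': node 7→8
i=7 'b': node 8→9  → match P1@[6:7]
i=8 'a': node 9→10  → match P3@[4:8],P4@[5:8]
i=9 'a': node 10→11 ·f
i=10 'a': node 11→11 ·f
i=11 'b': node 11→12  → match P1@[10:11]
i=12 'a': node 12→13  → match P4@[9:12]
i=13 'a': node 13→11 ·f
i=14 'a': node 11→11 ·f
i=15 'b': node 11→12  → match P1@[14:15]
i=16 'a': node 12→13  → match P4@[13:16]
i=17 'c': node 13→0 ·f
i=18 'b': node 0→4
i=19 'c': node 4→5
i=20 'd': node 5→1 ·f  → match P0@[20:20]
i=21 'd': node 1→1 ·f  → match P0@[21:21]
i=22 'a': node 1→7
i=23 'a': node 7→8

Matches: [[0,0],[2,0],[4,0],[7,1],[8,3],[8,4],[11,1],[12,4],[15,1],[16,4],[20,0],[21,0]]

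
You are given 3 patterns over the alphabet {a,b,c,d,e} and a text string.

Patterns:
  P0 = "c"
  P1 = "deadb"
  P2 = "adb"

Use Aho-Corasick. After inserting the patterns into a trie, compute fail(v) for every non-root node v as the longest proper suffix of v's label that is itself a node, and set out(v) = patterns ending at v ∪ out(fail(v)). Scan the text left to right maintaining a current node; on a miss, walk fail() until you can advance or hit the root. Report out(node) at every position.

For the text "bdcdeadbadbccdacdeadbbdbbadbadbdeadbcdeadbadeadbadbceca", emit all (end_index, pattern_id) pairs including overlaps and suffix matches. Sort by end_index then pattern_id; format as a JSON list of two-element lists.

Construct AC machine:
Trie nodes:
  n0 'ε': a→7 c→1 d→2
  n1 'c': ·  ←P0
  n2 'd': e→3
  n3 'de': a→4
  n4 'dea': d→5
  n5 'dead': b→6
  n6 'deadb': ·  ←P1
  n7 'a': d→8
  n8 'ad': b→9
  n9 'adb': ·  ←P2

BFS fail/out derivation:
  fail(1) 'c': from fail(0)=0 chase 'c': 0 ⇒ 0;  out={0}∪out(0)={0}
  fail(2) 'd': from fail(0)=0 chase 'd': 0 ⇒ 0;  out=∅∪out(0)=∅
  fail(7) 'a': from fail(0)=0 chase 'a': 0 ⇒ 0;  out=∅∪out(0)=∅
  fail(3) 'de': from fail(2)=0 chase 'e': 0 ⇒ 0;  out=∅∪out(0)=∅
  fail(8) 'ad': from fail(7)=0 chase 'd': 0 ⇒ 2;  out=∅∪out(2)=∅
  fail(4) 'dea': from fail(3)=0 chase 'a': 0 ⇒ 7;  out=∅∪out(7)=∅
  fail(9) 'adb': from fail(8)=2 chase 'b': 2→0 ⇒ 0;  out={2}∪out(0)={2}
  fail(5) 'dead': from fail(4)=7 chase 'd': 7 ⇒ 8;  out=∅∪out(8)=∅
  fail(6) 'deadb': from fail(5)=8 chase 'b': 8 ⇒ 9;  out={1}∪out(9)={1,2}

Scan:
i=0 'b': node 0→0
i=1 'd': node 0→2
i=2 'c': node 2→1 (fail-walked)  → match P0@[2:2]
i=3 'd': node 1→2 (fail-walked)
i=4 'e': node 2→3
i=5 'a': node 3→4
i=6 'd': node 4→5
i=7 'b': node 5→6  → match P1@[3:7],P2@[5:7]
i=8 'a': node 6→7 (fail-walked)
i=9 'd': node 7→8
i=10 'b': node 8→9  → match P2@[8:10]
i=11 'c': node 9→1 (fail-walked)  → match P0@[11:11]
i=12 'c': node 1→1 (fail-walked)  → match P0@[12:12]
i=13 'd': node 1→2 (fail-walked)
i=14 'a': node 2→7 (fail-walked)
i=15 'c': node 7→1 (fail-walked)  → match P0@[15:15]
i=16 'd': node 1→2 (fail-walked)
i=17 'e': node 2→3
i=18 'a': node 3→4
i=19 'd': node 4→5
i=20 'b': node 5→6  → match P1@[16:20],P2@[18:20]
i=21 'b': node 6→0 (fail-walked)
i=22 'd': node 0→2
i=23 'b': node 2→0 (fail-walked)
i=24 'b': node 0→0
i=25 'a': node 0→7
i=26 'd': node 7→8
i=27 'b': node 8→9  → match P2@[25:27]
i=28 'a': node 9→7 (fail-walked)
i=29 'd': node 7→8
i=30 'b': node 8→9  → match P2@[28:30]
i=31 'd': node 9→2 (fail-walked)
i=32 'e': node 2→3
i=33 'a': node 3→4
i=34 'd': node 4→5
i=35 'b': node 5→6  → match P1@[31:35],P2@[33:35]
i=36 'c': node 6→1 (fail-walked)  → match P0@[36:36]
i=37 'd': node 1→2 (fail-walked)
i=38 'e': node 2→3
i=39 'a': node 3→4
i=40 'd': node 4→5
i=41 'b': node 5→6  → match P1@[37:41],P2@[39:41]
i=42 'a': node 6→7 (fail-walked)
i=43 'd': node 7→8
i=44 'e': node 8→3 (fail-walked)
i=45 'a': node 3→4
i=46 'd': node 4→5
i=47 'b': node 5→6  → match P1@[43:47],P2@[45:47]
i=48 'a': node 6→7 (fail-walked)
i=49 'd': node 7→8
i=50 'b': node 8→9  → match P2@[48:50]
i=51 'c': node 9→1 (fail-walked)  → match P0@[51:51]
i=52 'e': node 1→0 (fail-walked)
i=53 'c': node 0→1  → match P0@[53:53]
i=54 'a': node 1→7 (fail-walked)

All matches (sorted): [[2,0],[7,1],[7,2],[10,2],[11,0],[12,0],[15,0],[20,1],[20,2],[27,2],[30,2],[35,1],[35,2],[36,0],[41,1],[41,2],[47,1],[47,2],[50,2],[51,0],[53,0]]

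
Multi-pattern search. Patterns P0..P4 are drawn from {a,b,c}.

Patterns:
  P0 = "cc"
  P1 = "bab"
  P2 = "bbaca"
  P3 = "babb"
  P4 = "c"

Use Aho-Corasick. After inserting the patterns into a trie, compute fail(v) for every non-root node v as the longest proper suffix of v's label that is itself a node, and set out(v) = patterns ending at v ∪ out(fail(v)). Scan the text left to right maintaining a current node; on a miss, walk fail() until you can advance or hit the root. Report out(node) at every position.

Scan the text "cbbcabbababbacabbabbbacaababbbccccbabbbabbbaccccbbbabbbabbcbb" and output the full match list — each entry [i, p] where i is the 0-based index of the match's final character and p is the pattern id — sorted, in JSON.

Construct AC machine:
Trie (insert patterns):
  n0 'ε': b→3 c→1
  n1 'c': c→2  [P4 ends]
  n2 'cc': ·  [P0 ends]
  n3 'b': a→4 b→6
  n4 'ba': b→5
  n5 'bab': b→10  [P1 ends]
  n6 'bb': a→7
  n7 'bba': c→8
  n8 'bbac': a→9
  n9 'bbaca': ·  [P2 ends]
  n10 'babb': ·  [P3 ends]

Failure links (BFS by depth):
  fail(1) 'c': from fail(0)=0 chase 'c': 0 ⇒ 0;  out={4}∪out(0)={4}
  fail(3) 'b': from fail(0)=0 chase 'b': 0 ⇒ 0;  out=∅∪out(0)=∅
  fail(2) 'cc': from fail(1)=0 chase 'c': 0 ⇒ 1;  out={0}∪out(1)={0,4}
  fail(4) 'ba': from fail(3)=0 chase 'a': 0 ⇒ 0;  out=∅∪out(0)=∅
  fail(6) 'bb': from fail(3)=0 chase 'b': 0 ⇒ 3;  out=∅∪out(3)=∅
  fail(5) 'bab': from fail(4)=0 chase 'b': 0 ⇒ 3;  out={1}∪out(3)={1}
  fail(7) 'bba': from fail(6)=3 chase 'a': 3 ⇒ 4;  out=∅∪out(4)=∅
  fail(8) 'bbac': from fail(7)=4 chase 'c': 4→0 ⇒ 1;  out=∅∪out(1)={4}
  fail(10) 'babb': from fail(5)=3 chase 'b': 3 ⇒ 6;  out={3}∪out(6)={3}
  fail(9) 'bbaca': from fail(8)=1 chase 'a': 1→0 ⇒ 0;  out={2}∪out(0)={2}

Run:
[0] read 'c'  n0⇒n1  emit P4@[0:0]
[1] read 'b'  n1⇒n3 (fail-walked)
[2] read 'b'  n3⇒n6
[3] read 'c'  n6⇒n1 (fail-walked)  emit P4@[3:3]
[4] read 'a'  n1⇒n0 (fail-walked)
[5] read 'b'  n0⇒n3
[6] read 'b'  n3⇒n6
[7] read 'a'  n6⇒n7
[8] read 'b'  n7⇒n5 (fail-walked)  emit P1@[6:8]
[9] read 'a'  n5⇒n4 (fail-walked)
[10] read 'b'  n4⇒n5  emit P1@[8:10]
[11] read 'b'  n5⇒n10  emit P3@[8:11]
[12] read 'a'  n10⇒n7 (fail-walked)
[13] read 'c'  n7⇒n8  emit P4@[13:13]
[14] read 'a'  n8⇒n9  emit P2@[10:14]
[15] read 'b'  n9⇒n3 (fail-walked)
[16] read 'b'  n3⇒n6
[17] read 'a'  n6⇒n7
[18] read 'b'  n7⇒n5 (fail-walked)  emit P1@[16:18]
[19] read 'b'  n5⇒n10  emit P3@[16:19]
[20] read 'b'  n10⇒n6 (fail-walked)
[21] read 'a'  n6⇒n7
[22] read 'c'  n7⇒n8  emit P4@[22:22]
[23] read 'a'  n8⇒n9  emit P2@[19:23]
[24] read 'a'  n9⇒n0 (fail-walked)
[25] read 'b'  n0⇒n3
[26] read 'a'  n3⇒n4
[27] read 'b'  n4⇒n5  emit P1@[25:27]
[28] read 'b'  n5⇒n10  emit P3@[25:28]
[29] read 'b'  n10⇒n6 (fail-walked)
[30] read 'c'  n6⇒n1 (fail-walked)  emit P4@[30:30]
[31] read 'c'  n1⇒n2  emit P0@[30:31],P4@[31:31]
[32] read 'c'  n2⇒n2 (fail-walked)  emit P0@[31:32],P4@[32:32]
[33] read 'c'  n2⇒n2 (fail-walked)  emit P0@[32:33],P4@[33:33]
[34] read 'b'  n2⇒n3 (fail-walked)
[35] read 'a'  n3⇒n4
[36] read 'b'  n4⇒n5  emit P1@[34:36]
[37] read 'b'  n5⇒n10  emit P3@[34:37]
[38] read 'b'  n10⇒n6 (fail-walked)
[39] read 'a'  n6⇒n7
[40] read 'b'  n7⇒n5 (fail-walked)  emit P1@[38:40]
[41] read 'b'  n5⇒n10  emit P3@[38:41]
[42] read 'b'  n10⇒n6 (fail-walked)
[43] read 'a'  n6⇒n7
[44] read 'c'  n7⇒n8  emit P4@[44:44]
[45] read 'c'  n8⇒n2 (fail-walked)  emit P0@[44:45],P4@[45:45]
[46] read 'c'  n2⇒n2 (fail-walked)  emit P0@[45:46],P4@[46:46]
[47] read 'c'  n2⇒n2 (fail-walked)  emit P0@[46:47],P4@[47:47]
[48] read 'b'  n2⇒n3 (fail-walked)
[49] read 'b'  n3⇒n6
[50] read 'b'  n6⇒n6 (fail-walked)
[51] read 'a'  n6⇒n7
[52] read 'b'  n7⇒n5 (fail-walked)  emit P1@[50:52]
[53] read 'b'  n5⇒n10  emit P3@[50:53]
[54] read 'b'  n10⇒n6 (fail-walked)
[55] read 'a'  n6⇒n7
[56] read 'b'  n7⇒n5 (fail-walked)  emit P1@[54:56]
[57] read 'b'  n5⇒n10  emit P3@[54:57]
[58] read 'c'  n10⇒n1 (fail-walked)  emit P4@[58:58]
[59] read 'b'  n1⇒n3 (fail-walked)
[60] read 'b'  n3⇒n6

Result: [[0,4],[3,4],[8,1],[10,1],[11,3],[13,4],[14,2],[18,1],[19,3],[22,4],[23,2],[27,1],[28,3],[30,4],[31,0],[31,4],[32,0],[32,4],[33,0],[33,4],[36,1],[37,3],[40,1],[41,3],[44,4],[45,0],[45,4],[46,0],[46,4],[47,0],[47,4],[52,1],[53,3],[56,1],[57,3],[58,4]]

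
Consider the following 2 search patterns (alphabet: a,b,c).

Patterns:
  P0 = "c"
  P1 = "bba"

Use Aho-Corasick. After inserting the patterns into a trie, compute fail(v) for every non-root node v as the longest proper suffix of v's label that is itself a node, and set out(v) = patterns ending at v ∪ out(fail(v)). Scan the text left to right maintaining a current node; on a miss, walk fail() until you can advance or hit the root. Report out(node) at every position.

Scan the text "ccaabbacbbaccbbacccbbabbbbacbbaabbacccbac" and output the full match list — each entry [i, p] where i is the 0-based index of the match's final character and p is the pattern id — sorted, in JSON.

Construct AC machine:
Trie (insert patterns):
  n0 'ε': b→2 c→1
  n1 'c': ·  ←P0
  n2 'b': b→3
  n3 'bb': a→4
  n4 'bba': ·  ←P1

Failure links (BFS by depth):
  n1('c'): parent n0 fail=0; on 'c' 0 → fail=0;  out {0}∪∅={0}
  n2('b'): parent n0 fail=0; on 'b' 0 → fail=0;  out ∅∪∅=∅
  n3('bb'): parent n2 fail=0; on 'b' 0 → fail=2;  out ∅∪∅=∅
  n4('bba'): parent n3 fail=2; on 'a' 2→0 → fail=0;  out {1}∪∅={1}

Scan:
pos 0 'c': at 1  ** P0@[0:0]
pos 1 'c': at 1 (fail-walked)  ** P0@[1:1]
pos 2 'a': at 0 (fail-walked)
pos 3 'a': at 0
pos 4 'b': at 2
pos 5 'b': at 3
pos 6 'a': at 4  ** P1@[4:6]
pos 7 'c': at 1 (fail-walked)  ** P0@[7:7]
pos 8 'b': at 2 (fail-walked)
pos 9 'b': at 3
pos 10 'a': at 4  ** P1@[8:10]
pos 11 'c': at 1 (fail-walked)  ** P0@[11:11]
pos 12 'c': at 1 (fail-walked)  ** P0@[12:12]
pos 13 'b': at 2 (fail-walked)
pos 14 'b': at 3
pos 15 'a': at 4  ** P1@[13:15]
pos 16 'c': at 1 (fail-walked)  ** P0@[16:16]
pos 17 'c': at 1 (fail-walked)  ** P0@[17:17]
pos 18 'c': at 1 (fail-walked)  ** P0@[18:18]
pos 19 'b': at 2 (fail-walked)
pos 20 'b': at 3
pos 21 'a': at 4  ** P1@[19:21]
pos 22 'b': at 2 (fail-walked)
pos 23 'b': at 3
pos 24 'b': at 3 (fail-walked)
pos 25 'b': at 3 (fail-walked)
pos 26 'a': at 4  ** P1@[24:26]
pos 27 'c': at 1 (fail-walked)  ** P0@[27:27]
pos 28 'b': at 2 (fail-walked)
pos 29 'b': at 3
pos 30 'a': at 4  ** P1@[28:30]
pos 31 'a': at 0 (fail-walked)
pos 32 'b': at 2
pos 33 'b': at 3
pos 34 'a': at 4  ** P1@[32:34]
pos 35 'c': at 1 (fail-walked)  ** P0@[35:35]
pos 36 'c': at 1 (fail-walked)  ** P0@[36:36]
pos 37 'c': at 1 (fail-walked)  ** P0@[37:37]
pos 38 'b': at 2 (fail-walked)
pos 39 'a': at 0 (fail-walked)
pos 40 'c': at 1  ** P0@[40:40]

Matches: [[0,0],[1,0],[6,1],[7,0],[10,1],[11,0],[12,0],[15,1],[16,0],[17,0],[18,0],[21,1],[26,1],[27,0],[30,1],[34,1],[35,0],[36,0],[37,0],[40,0]]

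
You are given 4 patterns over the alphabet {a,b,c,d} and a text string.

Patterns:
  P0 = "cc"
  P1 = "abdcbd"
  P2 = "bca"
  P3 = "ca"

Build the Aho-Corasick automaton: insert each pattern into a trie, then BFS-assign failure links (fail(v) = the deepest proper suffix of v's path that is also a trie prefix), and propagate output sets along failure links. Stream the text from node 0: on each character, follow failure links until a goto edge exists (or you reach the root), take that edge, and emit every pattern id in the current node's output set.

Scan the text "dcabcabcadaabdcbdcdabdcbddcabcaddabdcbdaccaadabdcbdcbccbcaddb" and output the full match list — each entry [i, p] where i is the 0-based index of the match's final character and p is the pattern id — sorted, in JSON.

Construct AC machine:
Trie nodes:
  0='ε' goto a→3 b→9 c→1
  1='c' goto a→12 c→2
  2='cc' goto ·  [P0 ends]
  3='a' goto b→4
  4='ab' goto d→5
  5='abd' goto c→6
  6='abdc' goto b→7
  7='abdcb' goto d→8
  8='abdcbd' goto ·  [P1 ends]
  9='b' goto c→10
  10='bc' goto a→11
  11='bca' goto ·  [P2 ends]
  12='ca' goto ·  [P3 ends]

Failure links (BFS by depth):
  fail(1) 'c': from fail(0)=0 chase 'c': 0 ⇒ 0;  out=∅∪out(0)=∅
  fail(3) 'a': from fail(0)=0 chase 'a': 0 ⇒ 0;  out=∅∪out(0)=∅
  fail(9) 'b': from fail(0)=0 chase 'b': 0 ⇒ 0;  out=∅∪out(0)=∅
  fail(2) 'cc': from fail(1)=0 chase 'c': 0 ⇒ 1;  out={0}∪out(1)={0}
  fail(4) 'ab': from fail(3)=0 chase 'b': 0 ⇒ 9;  out=∅∪out(9)=∅
  fail(10) 'bc': from fail(9)=0 chase 'c': 0 ⇒ 1;  out=∅∪out(1)=∅
  fail(12) 'ca': from fail(1)=0 chase 'a': 0 ⇒ 3;  out={3}∪out(3)={3}
  fail(5) 'abd': from fail(4)=9 chase 'd': 9→0 ⇒ 0;  out=∅∪out(0)=∅
  fail(11) 'bca': from fail(10)=1 chase 'a': 1 ⇒ 12;  out={2}∪out(12)={2,3}
  fail(6) 'abdc': from fail(5)=0 chase 'c': 0 ⇒ 1;  out=∅∪out(1)=∅
  fail(7) 'abdcb': from fail(6)=1 chase 'b': 1→0 ⇒ 9;  out=∅∪out(9)=∅
  fail(8) 'abdcbd': from fail(7)=9 chase 'd': 9→0 ⇒ 0;  out={1}∪out(0)={1}

Scan:
[0] read 'd'  n0⇒n0
[1] read 'c'  n0⇒n1
[2] read 'a'  n1⇒n12  emit P3@[1:2]
[3] read 'b'  n12⇒n4 (via fail)
[4] read 'c'  n4⇒n10 (via fail)
[5] read 'a'  n10⇒n11  emit P2@[3:5],P3@[4:5]
[6] read 'b'  n11⇒n4 (via fail)
[7] read 'c'  n4⇒n10 (via fail)
[8] read 'a'  n10⇒n11  emit P2@[6:8],P3@[7:8]
[9] read 'd'  n11⇒n0 (via fail)
[10] read 'a'  n0⇒n3
[11] read 'a'  n3⇒n3 (via fail)
[12] read 'b'  n3⇒n4
[13] read 'd'  n4⇒n5
[14] read 'c'  n5⇒n6
[15] read 'b'  n6⇒n7
[16] read 'd'  n7⇒n8  emit P1@[11:16]
[17] read 'c'  n8⇒n1 (via fail)
[18] read 'd'  n1⇒n0 (via fail)
[19] read 'a'  n0⇒n3
[20] read 'b'  n3⇒n4
[21] read 'd'  n4⇒n5
[22] read 'c'  n5⇒n6
[23] read 'b'  n6⇒n7
[24] read 'd'  n7⇒n8  emit P1@[19:24]
[25] read 'd'  n8⇒n0 (via fail)
[26] read 'c'  n0⇒n1
[27] read 'a'  n1⇒n12  emit P3@[26:27]
[28] read 'b'  n12⇒n4 (via fail)
[29] read 'c'  n4⇒n10 (via fail)
[30] read 'a'  n10⇒n11  emit P2@[28:30],P3@[29:30]
[31] read 'd'  n11⇒n0 (via fail)
[32] read 'd'  n0⇒n0
[33] read 'a'  n0⇒n3
[34] read 'b'  n3⇒n4
[35] read 'd'  n4⇒n5
[36] read 'c'  n5⇒n6
[37] read 'b'  n6⇒n7
[38] read 'd'  n7⇒n8  emit P1@[33:38]
[39] read 'a'  n8⇒n3 (via fail)
[40] read 'c'  n3⇒n1 (via fail)
[41] read 'c'  n1⇒n2  emit P0@[40:41]
[42] read 'a'  n2⇒n12 (via fail)  emit P3@[41:42]
[43] read 'a'  n12⇒n3 (via fail)
[44] read 'd'  n3⇒n0 (via fail)
[45] read 'a'  n0⇒n3
[46] read 'b'  n3⇒n4
[47] read 'd'  n4⇒n5
[48] read 'c'  n5⇒n6
[49] read 'b'  n6⇒n7
[50] read 'd'  n7⇒n8  emit P1@[45:50]
[51] read 'c'  n8⇒n1 (via fail)
[52] read 'b'  n1⇒n9 (via fail)
[53] read 'c'  n9⇒n10
[54] read 'c'  n10⇒n2 (via fail)  emit P0@[53:54]
[55] read 'b'  n2⇒n9 (via fail)
[56] read 'c'  n9⇒n10
[57] read 'a'  n10⇒n11  emit P2@[55:57],P3@[56:57]
[58] read 'd'  n11⇒n0 (via fail)
[59] read 'd'  n0⇒n0
[60] read 'b'  n0⇒n9

Result: [[2,3],[5,2],[5,3],[8,2],[8,3],[16,1],[24,1],[27,3],[30,2],[30,3],[38,1],[41,0],[42,3],[50,1],[54,0],[57,2],[57,3]]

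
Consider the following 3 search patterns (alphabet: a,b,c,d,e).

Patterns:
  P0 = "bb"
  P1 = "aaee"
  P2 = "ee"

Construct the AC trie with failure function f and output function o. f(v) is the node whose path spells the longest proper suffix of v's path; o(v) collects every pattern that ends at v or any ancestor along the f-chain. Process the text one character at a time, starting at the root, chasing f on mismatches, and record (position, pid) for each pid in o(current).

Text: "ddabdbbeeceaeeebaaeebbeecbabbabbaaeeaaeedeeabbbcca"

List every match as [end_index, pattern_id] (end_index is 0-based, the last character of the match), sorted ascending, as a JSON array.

Construct AC machine:
Trie (insert patterns):
  0='ε' goto a→3 b→1 e→7
  1='b' goto b→2
  2='bb' goto ·  [P0 ends]
  3='a' goto a→4
  4='aa' goto e→5
  5='aae' goto e→6
  6='aaee' goto ·  [P1 ends]
  7='e' goto e→8
  8='ee' goto ·  [P2 ends]

BFS fail/out derivation:
  fail(1) 'b': from fail(0)=0 chase 'b': 0 ⇒ 0;  out=∅∪out(0)=∅
  fail(3) 'a': from fail(0)=0 chase 'a': 0 ⇒ 0;  out=∅∪out(0)=∅
  fail(7) 'e': from fail(0)=0 chase 'e': 0 ⇒ 0;  out=∅∪out(0)=∅
  fail(2) 'bb': from fail(1)=0 chase 'b': 0 ⇒ 1;  out={0}∪out(1)={0}
  fail(4) 'aa': from fail(3)=0 chase 'a': 0 ⇒ 3;  out=∅∪out(3)=∅
  fail(8) 'ee': from fail(7)=0 chase 'e': 0 ⇒ 7;  out={2}∪out(7)={2}
  fail(5) 'aae': from fail(4)=3 chase 'e': 3→0 ⇒ 7;  out=∅∪out(7)=∅
  fail(6) 'aaee': from fail(5)=7 chase 'e': 7 ⇒ 8;  out={1}∪out(8)={1,2}

Run:
pos 0 'd': at 0
pos 1 'd': at 0
pos 2 'a': at 3
pos 3 'b': at 1 (fail-walked)
pos 4 'd': at 0 (fail-walked)
pos 5 'b': at 1
pos 6 'b': at 2  emit P0@[5:6]
pos 7 'e': at 7 (fail-walked)
pos 8 'e': at 8  emit P2@[7:8]
pos 9 'c': at 0 (fail-walked)
pos 10 'e': at 7
pos 11 'a': at 3 (fail-walked)
pos 12 'e': at 7 (fail-walked)
pos 13 'e': at 8  emit P2@[12:13]
pos 14 'e': at 8 (fail-walked)  emit P2@[13:14]
pos 15 'b': at 1 (fail-walked)
pos 16 'a': at 3 (fail-walked)
pos 17 'a': at 4
pos 18 'e': at 5
pos 19 'e': at 6  emit P1@[16:19],P2@[18:19]
pos 20 'b': at 1 (fail-walked)
pos 21 'b': at 2  emit P0@[20:21]
pos 22 'e': at 7 (fail-walked)
pos 23 'e': at 8  emit P2@[22:23]
pos 24 'c': at 0 (fail-walked)
pos 25 'b': at 1
pos 26 'a': at 3 (fail-walked)
pos 27 'b': at 1 (fail-walked)
pos 28 'b': at 2  emit P0@[27:28]
pos 29 'a': at 3 (fail-walked)
pos 30 'b': at 1 (fail-walked)
pos 31 'b': at 2  emit P0@[30:31]
pos 32 'a': at 3 (fail-walked)
pos 33 'a': at 4
pos 34 'e': at 5
pos 35 'e': at 6  emit P1@[32:35],P2@[34:35]
pos 36 'a': at 3 (fail-walked)
pos 37 'a': at 4
pos 38 'e': at 5
pos 39 'e': at 6  emit P1@[36:39],P2@[38:39]
pos 40 'd': at 0 (fail-walked)
pos 41 'e': at 7
pos 42 'e': at 8  emit P2@[41:42]
pos 43 'a': at 3 (fail-walked)
pos 44 'b': at 1 (fail-walked)
pos 45 'b': at 2  emit P0@[44:45]
pos 46 'b': at 2 (fail-walked)  emit P0@[45:46]
pos 47 'c': at 0 (fail-walked)
pos 48 'c': at 0
pos 49 'a': at 3

Matches: [[6,0],[8,2],[13,2],[14,2],[19,1],[19,2],[21,0],[23,2],[28,0],[31,0],[35,1],[35,2],[39,1],[39,2],[42,2],[45,0],[46,0]]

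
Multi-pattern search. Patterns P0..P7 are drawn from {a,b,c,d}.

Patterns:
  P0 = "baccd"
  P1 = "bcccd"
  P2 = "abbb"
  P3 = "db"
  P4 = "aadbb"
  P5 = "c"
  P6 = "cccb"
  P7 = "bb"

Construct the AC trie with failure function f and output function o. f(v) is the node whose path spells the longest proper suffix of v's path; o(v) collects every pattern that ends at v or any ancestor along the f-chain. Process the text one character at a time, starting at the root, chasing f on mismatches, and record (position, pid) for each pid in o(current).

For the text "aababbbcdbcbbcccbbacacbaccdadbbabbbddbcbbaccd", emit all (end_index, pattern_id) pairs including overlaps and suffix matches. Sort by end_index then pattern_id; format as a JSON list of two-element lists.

Construct AC machine:
Trie nodes:
  n0 'ε': a→10 b→1 c→20 d→14
  n1 'b': a→2 b→24 c→6
  n2 'ba': c→3
  n3 'bac': c→4
  n4 'bacc': d→5
  n5 'baccd': ·  [P0 ends]
  n6 'bc': c→7
  n7 'bcc': c→8
  n8 'bccc': d→9
  n9 'bcccd': ·  [P1 ends]
  n10 'a': a→16 b→11
  n11 'ab': b→12
  n12 'abb': b→13
  n13 'abbb': ·  [P2 ends]
  n14 'd': b→15
  n15 'db': ·  [P3 ends]
  n16 'aa': d→17
  n17 'aad': b→18
  n18 'aadb': b→19
  n19 'aadbb': ·  [P4 ends]
  n20 'c': c→21  [P5 ends]
  n21 'cc': c→22
  n22 'ccc': b→23
  n23 'cccb': ·  [P6 ends]
  n24 'bb': ·  [P7 ends]

Failure links (BFS by depth):
  n1('b'): parent n0 fail=0; on 'b' 0 → fail=0;  out ∅∪∅=∅
  n10('a'): parent n0 fail=0; on 'a' 0 → fail=0;  out ∅∪∅=∅
  n14('d'): parent n0 fail=0; on 'd' 0 → fail=0;  out ∅∪∅=∅
  n20('c'): parent n0 fail=0; on 'c' 0 → fail=0;  out {5}∪∅={5}
  n2('ba'): parent n1 fail=0; on 'a' 0 → fail=10;  out ∅∪∅=∅
  n6('bc'): parent n1 fail=0; on 'c' 0 → fail=20;  out ∅∪{5}={5}
  n11('ab'): parent n10 fail=0; on 'b' 0 → fail=1;  out ∅∪∅=∅
  n15('db'): parent n14 fail=0; on 'b' 0 → fail=1;  out {3}∪∅={3}
  n16('aa'): parent n10 fail=0; on 'a' 0 → fail=10;  out ∅∪∅=∅
  n21('cc'): parent n20 fail=0; on 'c' 0 → fail=20;  out ∅∪{5}={5}
  n24('bb'): parent n1 fail=0; on 'b' 0 → fail=1;  out {7}∪∅={7}
  n3('bac'): parent n2 fail=10; on 'c' 10→0 → fail=20;  out ∅∪{5}={5}
  n7('bcc'): parent n6 fail=20; on 'c' 20 → fail=21;  out ∅∪{5}={5}
  n12('abb'): parent n11 fail=1; on 'b' 1 → fail=24;  out ∅∪{7}={7}
  n17('aad'): parent n16 fail=10; on 'd' 10→0 → fail=14;  out ∅∪∅=∅
  n22('ccc'): parent n21 fail=20; on 'c' 20 → fail=21;  out ∅∪{5}={5}
  n4('bacc'): parent n3 fail=20; on 'c' 20 → fail=21;  out ∅∪{5}={5}
  n8('bccc'): parent n7 fail=21; on 'c' 21 → fail=22;  out ∅∪{5}={5}
  n13('abbb'): parent n12 fail=24; on 'b' 24→1 → fail=24;  out {2}∪{7}={2,7}
  n18('aadb'): parent n17 fail=14; on 'b' 14 → fail=15;  out ∅∪{3}={3}
  n23('cccb'): parent n22 fail=21; on 'b' 21→20→0 → fail=1;  out {6}∪∅={6}
  n5('baccd'): parent n4 fail=21; on 'd' 21→20→0 → fail=14;  out {0}∪∅={0}
  n9('bcccd'): parent n8 fail=22; on 'd' 22→21→20→0 → fail=14;  out {1}∪∅={1}
  n19('aadbb'): parent n18 fail=15; on 'b' 15→1 → fail=24;  out {4}∪{7}={4,7}

Text stream:
i=0 'a': node 0→10
i=1 'a': node 10→16
i=2 'b': node 16→11 (fail-walked)
i=3 'a': node 11→2 (fail-walked)
i=4 'b': node 2→11 (fail-walked)
i=5 'b': node 11→12  ** P7@[4:5]
i=6 'b': node 12→13  ** P2@[3:6],P7@[5:6]
i=7 'c': node 13→6 (fail-walked)  ** P5@[7:7]
i=8 'd': node 6→14 (fail-walked)
i=9 'b': node 14→15  ** P3@[8:9]
i=10 'c': node 15→6 (fail-walked)  ** P5@[10:10]
i=11 'b': node 6→1 (fail-walked)
i=12 'b': node 1→24  ** P7@[11:12]
i=13 'c': node 24→6 (fail-walked)  ** P5@[13:13]
i=14 'c': node 6→7  ** P5@[14:14]
i=15 'c': node 7→8  ** P5@[15:15]
i=16 'b': node 8→23 (fail-walked)  ** P6@[13:16]
i=17 'b': node 23→24 (fail-walked)  ** P7@[16:17]
i=18 'a': node 24→2 (fail-walked)
i=19 'c': node 2→3  ** P5@[19:19]
i=20 'a': node 3→10 (fail-walked)
i=21 'c': node 10→20 (fail-walked)  ** P5@[21:21]
i=22 'b': node 20→1 (fail-walked)
i=23 'a': node 1→2
i=24 'c': node 2→3  ** P5@[24:24]
i=25 'c': node 3→4  ** P5@[25:25]
i=26 'd': node 4→5  ** P0@[22:26]
i=27 'a': node 5→10 (fail-walked)
i=28 'd': node 10→14 (fail-walked)
i=29 'b': node 14→15  ** P3@[28:29]
i=30 'b': node 15→24 (fail-walked)  ** P7@[29:30]
i=31 'a': node 24→2 (fail-walked)
i=32 'b': node 2→11 (fail-walked)
i=33 'b': node 11→12  ** P7@[32:33]
i=34 'b': node 12→13  ** P2@[31:34],P7@[33:34]
i=35 'd': node 13→14 (fail-walked)
i=36 'd': node 14→14 (fail-walked)
i=37 'b': node 14→15  ** P3@[36:37]
i=38 'c': node 15→6 (fail-walked)  ** P5@[38:38]
i=39 'b': node 6→1 (fail-walked)
i=40 'b': node 1→24  ** P7@[39:40]
i=41 'a': node 24→2 (fail-walked)
i=42 'c': node 2→3  ** P5@[42:42]
i=43 'c': node 3→4  ** P5@[43:43]
i=44 'd': node 4→5  ** P0@[40:44]

Matches: [[5,7],[6,2],[6,7],[7,5],[9,3],[10,5],[12,7],[13,5],[14,5],[15,5],[16,6],[17,7],[19,5],[21,5],[24,5],[25,5],[26,0],[29,3],[30,7],[33,7],[34,2],[34,7],[37,3],[38,5],[40,7],[42,5],[43,5],[44,0]]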